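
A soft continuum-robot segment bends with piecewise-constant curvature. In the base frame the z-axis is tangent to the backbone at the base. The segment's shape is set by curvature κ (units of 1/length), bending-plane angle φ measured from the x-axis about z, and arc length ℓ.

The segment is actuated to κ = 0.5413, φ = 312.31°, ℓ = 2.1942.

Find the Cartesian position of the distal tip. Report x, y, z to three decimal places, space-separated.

θ = κ·ℓ = 0.5413 × 2.1942 = 1.18772 rad
ρ = (1 − cos θ)/κ = (1 − 0.37378)/0.5413 = 1.15689
z = sin θ / κ = 0.92752/0.5413 = 1.71350
x = ρ cos φ = 1.15689 × cos(312.31°) = 0.77875
y = ρ sin φ = 1.15689 × sin(312.31°) = -0.85554

0.779 -0.856 1.714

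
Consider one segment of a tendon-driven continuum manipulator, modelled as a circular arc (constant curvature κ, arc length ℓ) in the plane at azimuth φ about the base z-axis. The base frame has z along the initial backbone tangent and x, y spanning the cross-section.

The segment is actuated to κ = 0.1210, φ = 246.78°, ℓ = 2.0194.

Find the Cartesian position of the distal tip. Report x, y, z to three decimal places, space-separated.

-0.097 -0.226 1.999

θ = κ·ℓ = 0.1210 × 2.0194 = 0.24435 rad
ρ = (1 − cos θ)/κ = (1 − 0.97030)/0.1210 = 0.24549
z = sin θ / κ = 0.24192/0.1210 = 1.99936
x = ρ cos φ = 0.24549 × cos(246.78°) = -0.09679
y = ρ sin φ = 0.24549 × sin(246.78°) = -0.22561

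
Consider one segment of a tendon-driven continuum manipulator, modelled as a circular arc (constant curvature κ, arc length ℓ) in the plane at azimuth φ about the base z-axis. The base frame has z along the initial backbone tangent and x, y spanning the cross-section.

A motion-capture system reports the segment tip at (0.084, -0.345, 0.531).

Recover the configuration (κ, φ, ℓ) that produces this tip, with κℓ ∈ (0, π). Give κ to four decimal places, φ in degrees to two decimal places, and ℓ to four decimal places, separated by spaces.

1.7404 283.68 0.6773

ρ = √(x²+y²) = √(0.084² + -0.345²) = 0.35508
φ = atan2(y, x) mod 360° = atan2(-0.345, 0.084) = 283.6840°
|p|² = ρ² + z² = 0.35508² + 0.531² = 0.40804
κ = 2ρ / |p|² = 2×0.35508 / 0.40804 = 1.74040
θ = 2·atan2(ρ, z) = 2·atan2(0.35508, 0.531) = 1.17882 rad
ℓ = θ/κ = 1.17882/1.74040 = 0.67732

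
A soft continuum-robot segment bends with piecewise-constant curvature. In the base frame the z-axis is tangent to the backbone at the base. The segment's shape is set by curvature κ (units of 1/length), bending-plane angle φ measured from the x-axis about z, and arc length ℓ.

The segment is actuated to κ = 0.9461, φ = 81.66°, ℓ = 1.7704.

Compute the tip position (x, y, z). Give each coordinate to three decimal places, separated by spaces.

0.169 1.155 1.051

θ = κ·ℓ = 0.9461 × 1.7704 = 1.67498 rad
ρ = (1 − cos θ)/κ = (1 − -0.10399)/0.9461 = 1.16689
z = sin θ / κ = 0.99458/0.9461 = 1.05124
x = ρ cos φ = 1.16689 × cos(81.66°) = 0.16925
y = ρ sin φ = 1.16689 × sin(81.66°) = 1.15455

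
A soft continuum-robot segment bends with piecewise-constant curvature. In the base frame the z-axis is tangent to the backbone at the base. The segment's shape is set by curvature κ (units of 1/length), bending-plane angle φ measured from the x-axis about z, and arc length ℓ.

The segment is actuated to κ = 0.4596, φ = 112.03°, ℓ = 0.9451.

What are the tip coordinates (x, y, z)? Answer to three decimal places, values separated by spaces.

θ = κ·ℓ = 0.4596 × 0.9451 = 0.43437 rad
ρ = (1 − cos θ)/κ = (1 − 0.90714)/0.4596 = 0.20205
z = sin θ / κ = 0.42084/0.4596 = 0.91566
x = ρ cos φ = 0.20205 × cos(112.03°) = -0.07579
y = ρ sin φ = 0.20205 × sin(112.03°) = 0.18730

-0.076 0.187 0.916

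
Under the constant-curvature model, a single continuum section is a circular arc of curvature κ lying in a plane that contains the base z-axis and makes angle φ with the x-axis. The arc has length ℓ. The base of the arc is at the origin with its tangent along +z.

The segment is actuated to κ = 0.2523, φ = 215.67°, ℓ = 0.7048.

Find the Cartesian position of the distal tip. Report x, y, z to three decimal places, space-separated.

θ = κ·ℓ = 0.2523 × 0.7048 = 0.17782 rad
ρ = (1 − cos θ)/κ = (1 − 0.98423)/0.2523 = 0.06250
z = sin θ / κ = 0.17689/0.2523 = 0.70109
x = ρ cos φ = 0.06250 × cos(215.67°) = -0.05077
y = ρ sin φ = 0.06250 × sin(215.67°) = -0.03644

-0.051 -0.036 0.701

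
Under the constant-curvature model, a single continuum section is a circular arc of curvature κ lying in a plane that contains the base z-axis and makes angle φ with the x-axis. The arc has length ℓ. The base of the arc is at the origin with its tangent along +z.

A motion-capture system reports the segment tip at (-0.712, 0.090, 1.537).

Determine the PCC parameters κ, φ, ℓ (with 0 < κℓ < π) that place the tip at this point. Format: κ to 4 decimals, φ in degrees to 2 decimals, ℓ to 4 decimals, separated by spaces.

ρ = √(x²+y²) = √(-0.712² + 0.090²) = 0.71767
φ = atan2(y, x) mod 360° = atan2(0.090, -0.712) = 172.7958°
|p|² = ρ² + z² = 0.71767² + 1.537² = 2.87741
κ = 2ρ / |p|² = 2×0.71767 / 2.87741 = 0.49883
θ = 2·atan2(ρ, z) = 2·atan2(0.71767, 1.537) = 0.87368 rad
ℓ = θ/κ = 0.87368/0.49883 = 1.75147

0.4988 172.80 1.7515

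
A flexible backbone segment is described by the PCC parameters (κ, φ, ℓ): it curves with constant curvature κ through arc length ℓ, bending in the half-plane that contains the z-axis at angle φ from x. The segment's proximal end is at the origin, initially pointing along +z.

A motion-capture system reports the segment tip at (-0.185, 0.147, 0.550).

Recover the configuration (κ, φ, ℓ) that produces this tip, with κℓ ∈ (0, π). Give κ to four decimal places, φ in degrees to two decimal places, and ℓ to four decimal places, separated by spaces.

1.3188 141.53 0.6154

ρ = √(x²+y²) = √(-0.185² + 0.147²) = 0.23629
φ = atan2(y, x) mod 360° = atan2(0.147, -0.185) = 141.5295°
|p|² = ρ² + z² = 0.23629² + 0.550² = 0.35833
κ = 2ρ / |p|² = 2×0.23629 / 0.35833 = 1.31884
θ = 2·atan2(ρ, z) = 2·atan2(0.23629, 0.550) = 0.81156 rad
ℓ = θ/κ = 0.81156/1.31884 = 0.61536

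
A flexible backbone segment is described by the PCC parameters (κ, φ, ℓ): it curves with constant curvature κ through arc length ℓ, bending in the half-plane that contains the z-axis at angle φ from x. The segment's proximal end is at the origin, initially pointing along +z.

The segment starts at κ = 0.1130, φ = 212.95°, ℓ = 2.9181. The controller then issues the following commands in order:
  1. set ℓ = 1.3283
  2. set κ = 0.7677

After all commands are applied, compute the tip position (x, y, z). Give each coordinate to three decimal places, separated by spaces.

initial: κ=0.1130, φ=212.95°, ℓ=2.9181
cmd 1: set ℓ=1.3283 → (κ,φ,ℓ)=(0.1130,212.95°,1.3283) → tip=(-0.0835,-0.0541,1.3233)
cmd 2: set κ=0.7677 → (κ,φ,ℓ)=(0.7677,212.95°,1.3283) → tip=(-0.5207,-0.3375,1.1098)

-0.521 -0.338 1.110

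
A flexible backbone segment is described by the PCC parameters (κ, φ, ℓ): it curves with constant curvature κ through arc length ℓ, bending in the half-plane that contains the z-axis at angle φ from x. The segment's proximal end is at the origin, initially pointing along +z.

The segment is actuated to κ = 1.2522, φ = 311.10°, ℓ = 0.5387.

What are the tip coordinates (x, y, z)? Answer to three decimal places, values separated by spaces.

θ = κ·ℓ = 1.2522 × 0.5387 = 0.67456 rad
ρ = (1 − cos θ)/κ = (1 − 0.78098)/1.2522 = 0.17491
z = sin θ / κ = 0.62455/1.2522 = 0.49877
x = ρ cos φ = 0.17491 × cos(311.10°) = 0.11498
y = ρ sin φ = 0.17491 × sin(311.10°) = -0.13180

0.115 -0.132 0.499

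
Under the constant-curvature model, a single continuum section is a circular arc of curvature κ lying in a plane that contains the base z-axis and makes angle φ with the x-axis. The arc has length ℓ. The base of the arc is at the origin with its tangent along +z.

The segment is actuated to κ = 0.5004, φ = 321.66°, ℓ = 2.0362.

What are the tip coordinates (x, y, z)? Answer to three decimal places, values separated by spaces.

0.746 -0.590 1.702

θ = κ·ℓ = 0.5004 × 2.0362 = 1.01891 rad
ρ = (1 − cos θ)/κ = (1 − 0.52429)/0.5004 = 0.95066
z = sin θ / κ = 0.85154/0.5004 = 1.70172
x = ρ cos φ = 0.95066 × cos(321.66°) = 0.74564
y = ρ sin φ = 0.95066 × sin(321.66°) = -0.58972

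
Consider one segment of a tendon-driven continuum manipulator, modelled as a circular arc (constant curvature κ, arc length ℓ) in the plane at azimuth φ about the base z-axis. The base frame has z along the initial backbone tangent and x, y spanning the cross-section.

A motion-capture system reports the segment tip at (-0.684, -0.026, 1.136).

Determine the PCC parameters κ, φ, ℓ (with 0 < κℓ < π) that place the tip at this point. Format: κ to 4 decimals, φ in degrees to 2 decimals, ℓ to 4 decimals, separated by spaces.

ρ = √(x²+y²) = √(-0.684² + -0.026²) = 0.68449
φ = atan2(y, x) mod 360° = atan2(-0.026, -0.684) = 182.1769°
|p|² = ρ² + z² = 0.68449² + 1.136² = 1.75903
κ = 2ρ / |p|² = 2×0.68449 / 1.75903 = 0.77826
θ = 2·atan2(ρ, z) = 2·atan2(0.68449, 1.136) = 1.08458 rad
ℓ = θ/κ = 1.08458/0.77826 = 1.39359

0.7783 182.18 1.3936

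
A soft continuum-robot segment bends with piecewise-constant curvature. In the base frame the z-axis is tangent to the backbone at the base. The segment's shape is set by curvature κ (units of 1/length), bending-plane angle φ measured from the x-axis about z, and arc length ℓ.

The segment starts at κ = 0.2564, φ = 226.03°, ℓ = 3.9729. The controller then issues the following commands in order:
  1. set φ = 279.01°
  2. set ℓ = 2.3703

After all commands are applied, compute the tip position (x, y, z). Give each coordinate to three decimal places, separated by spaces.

0.109 -0.690 2.227

initial: κ=0.2564, φ=226.03°, ℓ=3.9729
cmd 1: set φ=279.01° → (κ,φ,ℓ)=(0.2564,279.01°,3.9729) → tip=(0.2904,-1.8316,3.3206)
cmd 2: set ℓ=2.3703 → (κ,φ,ℓ)=(0.2564,279.01°,2.3703) → tip=(0.1094,-0.6898,2.2271)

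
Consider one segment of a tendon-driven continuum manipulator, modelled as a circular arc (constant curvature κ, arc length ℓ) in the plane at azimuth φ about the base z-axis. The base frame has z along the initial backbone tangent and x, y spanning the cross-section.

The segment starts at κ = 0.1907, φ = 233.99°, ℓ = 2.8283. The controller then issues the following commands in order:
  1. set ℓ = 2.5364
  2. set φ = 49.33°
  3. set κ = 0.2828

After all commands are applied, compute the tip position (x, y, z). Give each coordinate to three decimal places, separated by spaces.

0.568 0.661 2.324

initial: κ=0.1907, φ=233.99°, ℓ=2.8283
cmd 1: set ℓ=2.5364 → (κ,φ,ℓ)=(0.1907,233.99°,2.5364) → tip=(-0.3537,-0.4866,2.4386)
cmd 2: set φ=49.33° → (κ,φ,ℓ)=(0.1907,49.33°,2.5364) → tip=(0.3920,0.4563,2.4386)
cmd 3: set κ=0.2828 → (κ,φ,ℓ)=(0.2828,49.33°,2.5364) → tip=(0.5678,0.6609,2.3244)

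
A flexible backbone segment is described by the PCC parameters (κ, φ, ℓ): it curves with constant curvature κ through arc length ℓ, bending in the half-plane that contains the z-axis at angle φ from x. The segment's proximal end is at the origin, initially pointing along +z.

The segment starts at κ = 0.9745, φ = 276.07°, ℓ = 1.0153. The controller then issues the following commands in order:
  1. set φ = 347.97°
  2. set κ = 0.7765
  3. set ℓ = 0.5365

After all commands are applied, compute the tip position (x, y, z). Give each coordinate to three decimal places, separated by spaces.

0.108 -0.023 0.521

initial: κ=0.9745, φ=276.07°, ℓ=1.0153
cmd 1: set φ=347.97° → (κ,φ,ℓ)=(0.9745,347.97°,1.0153) → tip=(0.4525,-0.0964,0.8576)
cmd 2: set κ=0.7765 → (κ,φ,ℓ)=(0.7765,347.97°,1.0153) → tip=(0.3716,-0.0792,0.9133)
cmd 3: set ℓ=0.5365 → (κ,φ,ℓ)=(0.7765,347.97°,0.5365) → tip=(0.1077,-0.0230,0.5211)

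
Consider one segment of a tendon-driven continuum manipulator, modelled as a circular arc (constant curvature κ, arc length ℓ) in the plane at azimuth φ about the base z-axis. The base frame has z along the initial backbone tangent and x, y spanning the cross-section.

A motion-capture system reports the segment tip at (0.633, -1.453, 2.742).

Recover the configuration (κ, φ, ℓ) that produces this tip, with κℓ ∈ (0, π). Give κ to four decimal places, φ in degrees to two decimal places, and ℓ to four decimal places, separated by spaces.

ρ = √(x²+y²) = √(0.633² + -1.453²) = 1.58490
φ = atan2(y, x) mod 360° = atan2(-1.453, 0.633) = 293.5404°
|p|² = ρ² + z² = 1.58490² + 2.742² = 10.03046
κ = 2ρ / |p|² = 2×1.58490 / 10.03046 = 0.31602
θ = 2·atan2(ρ, z) = 2·atan2(1.58490, 2.742) = 1.04818 rad
ℓ = θ/κ = 1.04818/0.31602 = 3.31686

0.3160 293.54 3.3169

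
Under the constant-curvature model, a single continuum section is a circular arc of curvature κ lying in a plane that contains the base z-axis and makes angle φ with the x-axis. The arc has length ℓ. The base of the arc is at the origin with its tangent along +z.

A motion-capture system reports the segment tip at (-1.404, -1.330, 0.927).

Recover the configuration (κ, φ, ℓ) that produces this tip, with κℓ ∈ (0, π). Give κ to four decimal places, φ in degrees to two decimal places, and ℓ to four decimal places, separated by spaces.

ρ = √(x²+y²) = √(-1.404² + -1.330²) = 1.93394
φ = atan2(y, x) mod 360° = atan2(-1.330, -1.404) = 223.4496°
|p|² = ρ² + z² = 1.93394² + 0.927² = 4.59945
κ = 2ρ / |p|² = 2×1.93394 / 4.59945 = 0.84094
θ = 2·atan2(ρ, z) = 2·atan2(1.93394, 0.927) = 2.24764 rad
ℓ = θ/κ = 2.24764/0.84094 = 2.67276

0.8409 223.45 2.6728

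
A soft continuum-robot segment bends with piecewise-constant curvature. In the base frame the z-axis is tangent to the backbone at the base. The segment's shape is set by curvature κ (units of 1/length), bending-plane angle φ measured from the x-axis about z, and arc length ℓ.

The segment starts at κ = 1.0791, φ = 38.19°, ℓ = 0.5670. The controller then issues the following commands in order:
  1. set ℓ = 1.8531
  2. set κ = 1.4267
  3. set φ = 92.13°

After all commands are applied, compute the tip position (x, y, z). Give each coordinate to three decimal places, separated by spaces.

-0.049 1.316 0.335

initial: κ=1.0791, φ=38.19°, ℓ=0.5670
cmd 1: set ℓ=1.8531 → (κ,φ,ℓ)=(1.0791,38.19°,1.8531) → tip=(1.0312,0.8112,0.8428)
cmd 2: set κ=1.4267 → (κ,φ,ℓ)=(1.4267,38.19°,1.8531) → tip=(1.0349,0.8141,0.3347)
cmd 3: set φ=92.13° → (κ,φ,ℓ)=(1.4267,92.13°,1.8531) → tip=(-0.0489,1.3159,0.3347)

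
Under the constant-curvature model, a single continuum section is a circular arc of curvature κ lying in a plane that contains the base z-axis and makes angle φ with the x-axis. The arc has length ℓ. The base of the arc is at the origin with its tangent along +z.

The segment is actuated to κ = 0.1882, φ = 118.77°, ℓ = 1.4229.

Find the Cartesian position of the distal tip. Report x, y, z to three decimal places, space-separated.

-0.091 0.166 1.406

θ = κ·ℓ = 0.1882 × 1.4229 = 0.26779 rad
ρ = (1 − cos θ)/κ = (1 − 0.96436)/0.1882 = 0.18938
z = sin θ / κ = 0.26460/0.1882 = 1.40595
x = ρ cos φ = 0.18938 × cos(118.77°) = -0.09115
y = ρ sin φ = 0.18938 × sin(118.77°) = 0.16601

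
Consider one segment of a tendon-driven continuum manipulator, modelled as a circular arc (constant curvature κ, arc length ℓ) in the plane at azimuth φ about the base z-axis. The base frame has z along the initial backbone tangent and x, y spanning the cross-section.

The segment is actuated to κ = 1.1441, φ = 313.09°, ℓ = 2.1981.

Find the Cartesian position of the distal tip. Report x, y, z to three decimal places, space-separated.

θ = κ·ℓ = 1.1441 × 2.1981 = 2.51485 rad
ρ = (1 − cos θ)/κ = (1 − -0.80994)/1.1441 = 1.58198
z = sin θ / κ = 0.58651/1.1441 = 0.51264
x = ρ cos φ = 1.58198 × cos(313.09°) = 1.08072
y = ρ sin φ = 1.58198 × sin(313.09°) = -1.15529

1.081 -1.155 0.513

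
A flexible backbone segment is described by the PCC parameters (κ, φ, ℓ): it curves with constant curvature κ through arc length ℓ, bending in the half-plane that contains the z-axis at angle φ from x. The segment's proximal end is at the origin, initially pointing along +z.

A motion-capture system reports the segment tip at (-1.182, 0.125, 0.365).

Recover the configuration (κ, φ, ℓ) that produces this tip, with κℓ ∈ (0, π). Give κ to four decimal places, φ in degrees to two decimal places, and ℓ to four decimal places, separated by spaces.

1.5377 173.96 1.6556

ρ = √(x²+y²) = √(-1.182² + 0.125²) = 1.18859
φ = atan2(y, x) mod 360° = atan2(0.125, -1.182) = 173.9632°
|p|² = ρ² + z² = 1.18859² + 0.365² = 1.54597
κ = 2ρ / |p|² = 2×1.18859 / 1.54597 = 1.53766
θ = 2·atan2(ρ, z) = 2·atan2(1.18859, 0.365) = 2.54570 rad
ℓ = θ/κ = 2.54570/1.53766 = 1.65557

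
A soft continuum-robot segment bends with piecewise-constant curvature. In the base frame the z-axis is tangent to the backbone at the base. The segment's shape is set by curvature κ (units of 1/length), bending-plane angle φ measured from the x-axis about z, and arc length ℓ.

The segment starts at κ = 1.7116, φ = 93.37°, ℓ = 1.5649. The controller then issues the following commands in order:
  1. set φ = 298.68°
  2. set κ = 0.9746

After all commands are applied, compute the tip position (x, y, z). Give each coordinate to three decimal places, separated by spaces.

0.470 -0.859 1.025

initial: κ=1.7116, φ=93.37°, ℓ=1.5649
cmd 1: set φ=298.68° → (κ,φ,ℓ)=(1.7116,298.68°,1.5649) → tip=(0.5312,-0.9711,0.2610)
cmd 2: set κ=0.9746 → (κ,φ,ℓ)=(0.9746,298.68°,1.5649) → tip=(0.4700,-0.8591,1.0250)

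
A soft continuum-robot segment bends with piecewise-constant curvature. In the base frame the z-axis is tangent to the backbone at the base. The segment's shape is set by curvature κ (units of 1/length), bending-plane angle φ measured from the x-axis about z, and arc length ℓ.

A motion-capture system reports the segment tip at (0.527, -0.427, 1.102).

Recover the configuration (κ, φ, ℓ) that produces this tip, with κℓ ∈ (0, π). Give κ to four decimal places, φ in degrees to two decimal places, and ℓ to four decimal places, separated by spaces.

ρ = √(x²+y²) = √(0.527² + -0.427²) = 0.67828
φ = atan2(y, x) mod 360° = atan2(-0.427, 0.527) = 320.9840°
|p|² = ρ² + z² = 0.67828² + 1.102² = 1.67446
κ = 2ρ / |p|² = 2×0.67828 / 1.67446 = 0.81014
θ = 2·atan2(ρ, z) = 2·atan2(0.67828, 1.102) = 1.10347 rad
ℓ = θ/κ = 1.10347/0.81014 = 1.36207

0.8101 320.98 1.3621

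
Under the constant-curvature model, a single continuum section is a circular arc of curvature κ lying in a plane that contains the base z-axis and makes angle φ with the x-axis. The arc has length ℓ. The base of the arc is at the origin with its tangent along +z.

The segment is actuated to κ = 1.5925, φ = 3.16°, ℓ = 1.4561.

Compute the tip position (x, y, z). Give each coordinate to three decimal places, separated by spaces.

1.053 0.058 0.460

θ = κ·ℓ = 1.5925 × 1.4561 = 2.31884 rad
ρ = (1 − cos θ)/κ = (1 − -0.68021)/1.5925 = 1.05507
z = sin θ / κ = 0.73302/1.5925 = 0.46030
x = ρ cos φ = 1.05507 × cos(3.16°) = 1.05347
y = ρ sin φ = 1.05507 × sin(3.16°) = 0.05816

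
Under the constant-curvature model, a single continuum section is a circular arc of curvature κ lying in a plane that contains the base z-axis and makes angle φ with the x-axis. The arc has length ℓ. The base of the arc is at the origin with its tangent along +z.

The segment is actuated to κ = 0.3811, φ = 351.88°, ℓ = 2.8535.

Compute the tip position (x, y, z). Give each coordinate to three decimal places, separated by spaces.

θ = κ·ℓ = 0.3811 × 2.8535 = 1.08747 rad
ρ = (1 − cos θ)/κ = (1 − 0.46473)/0.3811 = 1.40454
z = sin θ / κ = 0.88545/0.3811 = 2.32341
x = ρ cos φ = 1.40454 × cos(351.88°) = 1.39046
y = ρ sin φ = 1.40454 × sin(351.88°) = -0.19839

1.390 -0.198 2.323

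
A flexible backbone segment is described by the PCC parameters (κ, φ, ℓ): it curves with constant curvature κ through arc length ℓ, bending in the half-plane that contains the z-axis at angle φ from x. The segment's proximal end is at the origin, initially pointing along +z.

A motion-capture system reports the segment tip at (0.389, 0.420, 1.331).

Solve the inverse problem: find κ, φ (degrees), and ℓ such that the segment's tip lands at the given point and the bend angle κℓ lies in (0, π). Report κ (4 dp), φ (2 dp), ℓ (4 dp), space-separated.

0.5454 47.19 1.4895

ρ = √(x²+y²) = √(0.389² + 0.420²) = 0.57247
φ = atan2(y, x) mod 360° = atan2(0.420, 0.389) = 47.1944°
|p|² = ρ² + z² = 0.57247² + 1.331² = 2.09928
κ = 2ρ / |p|² = 2×0.57247 / 2.09928 = 0.54540
θ = 2·atan2(ρ, z) = 2·atan2(0.57247, 1.331) = 0.81237 rad
ℓ = θ/κ = 0.81237/0.54540 = 1.48951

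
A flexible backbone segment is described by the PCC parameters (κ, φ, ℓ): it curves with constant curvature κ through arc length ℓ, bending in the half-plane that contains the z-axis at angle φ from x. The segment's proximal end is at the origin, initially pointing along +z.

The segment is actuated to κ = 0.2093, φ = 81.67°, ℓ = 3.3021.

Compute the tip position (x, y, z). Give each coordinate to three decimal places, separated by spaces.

θ = κ·ℓ = 0.2093 × 3.3021 = 0.69113 rad
ρ = (1 − cos θ)/κ = (1 − 0.77053)/0.2093 = 1.09639
z = sin θ / κ = 0.63741/0.2093 = 3.04543
x = ρ cos φ = 1.09639 × cos(81.67°) = 0.15884
y = ρ sin φ = 1.09639 × sin(81.67°) = 1.08482

0.159 1.085 3.045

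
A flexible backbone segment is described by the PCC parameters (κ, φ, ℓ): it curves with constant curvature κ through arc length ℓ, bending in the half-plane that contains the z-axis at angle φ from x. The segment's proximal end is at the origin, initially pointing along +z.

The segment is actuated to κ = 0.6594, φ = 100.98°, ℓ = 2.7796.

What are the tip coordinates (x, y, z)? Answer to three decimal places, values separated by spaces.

-0.364 1.874 1.465

θ = κ·ℓ = 0.6594 × 2.7796 = 1.83287 rad
ρ = (1 − cos θ)/κ = (1 − -0.25908)/0.6594 = 1.90944
z = sin θ / κ = 0.96586/0.6594 = 1.46475
x = ρ cos φ = 1.90944 × cos(100.98°) = -0.36368
y = ρ sin φ = 1.90944 × sin(100.98°) = 1.87448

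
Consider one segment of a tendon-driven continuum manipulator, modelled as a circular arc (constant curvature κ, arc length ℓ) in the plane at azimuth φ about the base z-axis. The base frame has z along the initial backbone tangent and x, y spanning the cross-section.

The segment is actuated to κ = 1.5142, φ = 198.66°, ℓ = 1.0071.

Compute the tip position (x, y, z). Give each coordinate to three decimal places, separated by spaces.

θ = κ·ℓ = 1.5142 × 1.0071 = 1.52495 rad
ρ = (1 − cos θ)/κ = (1 − 0.04583)/1.5142 = 0.63015
z = sin θ / κ = 0.99895/1.5142 = 0.65972
x = ρ cos φ = 0.63015 × cos(198.66°) = -0.59702
y = ρ sin φ = 0.63015 × sin(198.66°) = -0.20162

-0.597 -0.202 0.660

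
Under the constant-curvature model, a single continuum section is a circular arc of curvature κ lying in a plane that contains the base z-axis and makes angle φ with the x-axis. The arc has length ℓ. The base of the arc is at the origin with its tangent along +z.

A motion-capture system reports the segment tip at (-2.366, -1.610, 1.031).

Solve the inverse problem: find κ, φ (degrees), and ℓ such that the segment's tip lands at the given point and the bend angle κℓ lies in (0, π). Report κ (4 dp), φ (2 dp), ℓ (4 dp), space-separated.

ρ = √(x²+y²) = √(-2.366² + -1.610²) = 2.86183
φ = atan2(y, x) mod 360° = atan2(-1.610, -2.366) = 214.2342°
|p|² = ρ² + z² = 2.86183² + 1.031² = 9.25302
κ = 2ρ / |p|² = 2×2.86183 / 9.25302 = 0.61857
θ = 2·atan2(ρ, z) = 2·atan2(2.86183, 1.031) = 2.45002 rad
ℓ = θ/κ = 2.45002/0.61857 = 3.96077

0.6186 214.23 3.9608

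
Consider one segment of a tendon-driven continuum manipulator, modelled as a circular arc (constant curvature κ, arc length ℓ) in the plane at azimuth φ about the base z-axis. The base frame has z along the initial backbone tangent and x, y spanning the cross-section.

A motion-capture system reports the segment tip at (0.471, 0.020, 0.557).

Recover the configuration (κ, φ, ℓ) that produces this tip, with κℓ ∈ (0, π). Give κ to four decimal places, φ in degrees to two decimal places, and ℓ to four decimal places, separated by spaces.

1.7706 2.43 0.7934

ρ = √(x²+y²) = √(0.471² + 0.020²) = 0.47142
φ = atan2(y, x) mod 360° = atan2(0.020, 0.471) = 2.4315°
|p|² = ρ² + z² = 0.47142² + 0.557² = 0.53249
κ = 2ρ / |p|² = 2×0.47142 / 0.53249 = 1.77064
θ = 2·atan2(ρ, z) = 2·atan2(0.47142, 0.557) = 1.40476 rad
ℓ = θ/κ = 1.40476/1.77064 = 0.79336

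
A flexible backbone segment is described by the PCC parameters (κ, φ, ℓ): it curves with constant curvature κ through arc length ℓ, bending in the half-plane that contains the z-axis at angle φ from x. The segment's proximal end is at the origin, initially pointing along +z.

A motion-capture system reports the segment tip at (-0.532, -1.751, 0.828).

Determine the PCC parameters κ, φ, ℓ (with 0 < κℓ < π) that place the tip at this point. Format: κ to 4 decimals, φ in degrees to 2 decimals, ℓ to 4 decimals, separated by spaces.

0.9072 253.10 2.5263

ρ = √(x²+y²) = √(-0.532² + -1.751²) = 1.83003
φ = atan2(y, x) mod 360° = atan2(-1.751, -0.532) = 253.0998°
|p|² = ρ² + z² = 1.83003² + 0.828² = 4.03461
κ = 2ρ / |p|² = 2×1.83003 / 4.03461 = 0.90717
θ = 2·atan2(ρ, z) = 2·atan2(1.83003, 0.828) = 2.29181 rad
ℓ = θ/κ = 2.29181/0.90717 = 2.52634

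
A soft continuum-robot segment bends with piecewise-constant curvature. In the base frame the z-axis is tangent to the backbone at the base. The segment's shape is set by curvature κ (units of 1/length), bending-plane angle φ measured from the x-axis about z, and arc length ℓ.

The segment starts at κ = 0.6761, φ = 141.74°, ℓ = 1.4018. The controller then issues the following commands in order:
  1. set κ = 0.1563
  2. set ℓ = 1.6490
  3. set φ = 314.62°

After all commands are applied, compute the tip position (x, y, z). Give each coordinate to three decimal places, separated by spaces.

initial: κ=0.6761, φ=141.74°, ℓ=1.4018
cmd 1: set κ=0.1563 → (κ,φ,ℓ)=(0.1563,141.74°,1.4018) → tip=(-0.1201,0.0947,1.3906)
cmd 2: set ℓ=1.6490 → (κ,φ,ℓ)=(0.1563,141.74°,1.6490) → tip=(-0.1659,0.1309,1.6308)
cmd 3: set φ=314.62° → (κ,φ,ℓ)=(0.1563,314.62°,1.6490) → tip=(0.1484,-0.1504,1.6308)

0.148 -0.150 1.631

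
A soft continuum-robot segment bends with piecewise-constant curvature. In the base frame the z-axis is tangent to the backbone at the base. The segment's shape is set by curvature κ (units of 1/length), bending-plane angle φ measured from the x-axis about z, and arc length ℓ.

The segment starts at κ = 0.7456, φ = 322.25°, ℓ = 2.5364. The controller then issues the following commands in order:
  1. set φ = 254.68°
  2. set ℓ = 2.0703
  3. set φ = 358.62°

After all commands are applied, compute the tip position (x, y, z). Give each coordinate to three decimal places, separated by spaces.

1.304 -0.031 1.341

initial: κ=0.7456, φ=322.25°, ℓ=2.5364
cmd 1: set φ=254.68° → (κ,φ,ℓ)=(0.7456,254.68°,2.5364) → tip=(-0.4659,-1.7009,1.2730)
cmd 2: set ℓ=2.0703 → (κ,φ,ℓ)=(0.7456,254.68°,2.0703) → tip=(-0.3447,-1.2584,1.3407)
cmd 3: set φ=358.62° → (κ,φ,ℓ)=(0.7456,358.62°,2.0703) → tip=(1.3044,-0.0314,1.3407)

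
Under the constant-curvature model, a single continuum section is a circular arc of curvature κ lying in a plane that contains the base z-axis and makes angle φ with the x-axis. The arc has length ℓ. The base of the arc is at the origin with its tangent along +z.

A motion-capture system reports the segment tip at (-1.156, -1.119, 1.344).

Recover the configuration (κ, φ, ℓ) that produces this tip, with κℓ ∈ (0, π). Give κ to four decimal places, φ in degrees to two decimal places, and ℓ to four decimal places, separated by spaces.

ρ = √(x²+y²) = √(-1.156² + -1.119²) = 1.60888
φ = atan2(y, x) mod 360° = atan2(-1.119, -1.156) = 224.0682°
|p|² = ρ² + z² = 1.60888² + 1.344² = 4.39483
κ = 2ρ / |p|² = 2×1.60888 / 4.39483 = 0.73217
θ = 2·atan2(ρ, z) = 2·atan2(1.60888, 1.344) = 1.74972 rad
ℓ = θ/κ = 1.74972/0.73217 = 2.38978

0.7322 224.07 2.3898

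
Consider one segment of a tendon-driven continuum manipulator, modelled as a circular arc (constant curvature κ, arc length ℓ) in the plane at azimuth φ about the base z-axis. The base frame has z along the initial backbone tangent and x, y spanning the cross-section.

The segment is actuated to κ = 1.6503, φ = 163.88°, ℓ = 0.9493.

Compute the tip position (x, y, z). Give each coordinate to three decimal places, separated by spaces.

θ = κ·ℓ = 1.6503 × 0.9493 = 1.56663 rad
ρ = (1 − cos θ)/κ = (1 − 0.00417)/1.6503 = 0.60343
z = sin θ / κ = 0.99999/1.6503 = 0.60595
x = ρ cos φ = 0.60343 × cos(163.88°) = -0.57970
y = ρ sin φ = 0.60343 × sin(163.88°) = 0.16754

-0.580 0.168 0.606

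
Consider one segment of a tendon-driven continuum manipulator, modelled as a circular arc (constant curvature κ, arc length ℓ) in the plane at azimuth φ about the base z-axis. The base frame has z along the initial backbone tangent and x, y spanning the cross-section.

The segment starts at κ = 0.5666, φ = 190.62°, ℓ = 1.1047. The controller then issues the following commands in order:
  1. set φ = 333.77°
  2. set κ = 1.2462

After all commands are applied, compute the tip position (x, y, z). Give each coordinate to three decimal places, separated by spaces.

0.581 -0.286 0.787

initial: κ=0.5666, φ=190.62°, ℓ=1.1047
cmd 1: set φ=333.77° → (κ,φ,ℓ)=(0.5666,333.77°,1.1047) → tip=(0.3001,-0.1479,1.0340)
cmd 2: set κ=1.2462 → (κ,φ,ℓ)=(1.2462,333.77°,1.1047) → tip=(0.5810,-0.2862,0.7874)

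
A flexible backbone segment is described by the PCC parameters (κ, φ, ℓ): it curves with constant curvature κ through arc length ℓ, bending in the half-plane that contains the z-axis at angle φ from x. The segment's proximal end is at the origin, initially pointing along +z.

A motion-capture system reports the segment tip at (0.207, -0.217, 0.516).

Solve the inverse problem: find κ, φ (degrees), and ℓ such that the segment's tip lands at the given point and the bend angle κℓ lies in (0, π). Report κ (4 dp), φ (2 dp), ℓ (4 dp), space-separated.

ρ = √(x²+y²) = √(0.207² + -0.217²) = 0.29990
φ = atan2(y, x) mod 360° = atan2(-0.217, 0.207) = 313.6489°
|p|² = ρ² + z² = 0.29990² + 0.516² = 0.35619
κ = 2ρ / |p|² = 2×0.29990 / 0.35619 = 1.68390
θ = 2·atan2(ρ, z) = 2·atan2(0.29990, 0.516) = 1.05296 rad
ℓ = θ/κ = 1.05296/1.68390 = 0.62531

1.6839 313.65 0.6253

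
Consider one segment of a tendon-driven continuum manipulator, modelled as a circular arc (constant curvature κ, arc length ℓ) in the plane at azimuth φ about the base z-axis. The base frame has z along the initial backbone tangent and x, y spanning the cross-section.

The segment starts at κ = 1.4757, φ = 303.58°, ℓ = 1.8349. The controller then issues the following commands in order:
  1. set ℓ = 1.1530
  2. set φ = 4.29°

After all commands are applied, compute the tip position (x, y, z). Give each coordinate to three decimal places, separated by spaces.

initial: κ=1.4757, φ=303.58°, ℓ=1.8349
cmd 1: set ℓ=1.1530 → (κ,φ,ℓ)=(1.4757,303.58°,1.1530) → tip=(0.4236,-0.6381,0.6719)
cmd 2: set φ=4.29° → (κ,φ,ℓ)=(1.4757,4.29°,1.1530) → tip=(0.7638,0.0573,0.6719)

0.764 0.057 0.672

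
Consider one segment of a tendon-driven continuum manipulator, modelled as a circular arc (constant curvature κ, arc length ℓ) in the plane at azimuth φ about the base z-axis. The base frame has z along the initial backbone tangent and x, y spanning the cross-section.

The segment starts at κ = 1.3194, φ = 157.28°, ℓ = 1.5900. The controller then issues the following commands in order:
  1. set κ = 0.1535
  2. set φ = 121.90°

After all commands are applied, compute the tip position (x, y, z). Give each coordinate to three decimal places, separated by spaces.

initial: κ=1.3194, φ=157.28°, ℓ=1.5900
cmd 1: set κ=0.1535 → (κ,φ,ℓ)=(0.1535,157.28°,1.5900) → tip=(-0.1781,0.0746,1.5743)
cmd 2: set φ=121.90° → (κ,φ,ℓ)=(0.1535,121.90°,1.5900) → tip=(-0.1020,0.1639,1.5743)

-0.102 0.164 1.574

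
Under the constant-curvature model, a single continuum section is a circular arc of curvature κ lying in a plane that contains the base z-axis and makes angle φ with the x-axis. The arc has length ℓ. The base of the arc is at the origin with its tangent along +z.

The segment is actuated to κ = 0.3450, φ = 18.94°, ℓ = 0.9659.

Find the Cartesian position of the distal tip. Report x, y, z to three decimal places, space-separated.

θ = κ·ℓ = 0.3450 × 0.9659 = 0.33324 rad
ρ = (1 − cos θ)/κ = (1 − 0.94499)/0.3450 = 0.15945
z = sin θ / κ = 0.32710/0.3450 = 0.94812
x = ρ cos φ = 0.15945 × cos(18.94°) = 0.15082
y = ρ sin φ = 0.15945 × sin(18.94°) = 0.05175

0.151 0.052 0.948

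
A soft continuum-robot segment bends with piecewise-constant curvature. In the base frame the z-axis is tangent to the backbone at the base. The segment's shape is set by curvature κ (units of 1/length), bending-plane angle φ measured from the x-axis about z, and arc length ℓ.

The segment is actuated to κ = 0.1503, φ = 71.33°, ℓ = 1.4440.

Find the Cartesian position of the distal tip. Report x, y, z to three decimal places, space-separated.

θ = κ·ℓ = 0.1503 × 1.4440 = 0.21703 rad
ρ = (1 − cos θ)/κ = (1 − 0.97654)/0.1503 = 0.15608
z = sin θ / κ = 0.21533/0.1503 = 1.43269
x = ρ cos φ = 0.15608 × cos(71.33°) = 0.04997
y = ρ sin φ = 0.15608 × sin(71.33°) = 0.14787

0.050 0.148 1.433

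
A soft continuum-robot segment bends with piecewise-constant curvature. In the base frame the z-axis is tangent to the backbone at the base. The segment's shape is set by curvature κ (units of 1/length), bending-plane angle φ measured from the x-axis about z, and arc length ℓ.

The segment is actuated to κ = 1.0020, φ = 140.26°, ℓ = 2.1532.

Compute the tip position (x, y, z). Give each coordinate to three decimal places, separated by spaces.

-1.192 0.991 0.831

θ = κ·ℓ = 1.0020 × 2.1532 = 2.15751 rad
ρ = (1 − cos θ)/κ = (1 − -0.55362)/1.0020 = 1.55052
z = sin θ / κ = 0.83277/1.0020 = 0.83110
x = ρ cos φ = 1.55052 × cos(140.26°) = -1.19228
y = ρ sin φ = 1.55052 × sin(140.26°) = 0.99126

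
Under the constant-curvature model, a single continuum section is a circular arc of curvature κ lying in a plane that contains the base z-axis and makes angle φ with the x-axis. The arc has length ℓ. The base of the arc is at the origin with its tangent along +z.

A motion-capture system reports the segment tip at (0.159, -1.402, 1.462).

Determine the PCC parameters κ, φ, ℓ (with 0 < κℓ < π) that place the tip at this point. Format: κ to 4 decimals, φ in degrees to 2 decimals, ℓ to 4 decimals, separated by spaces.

0.6836 276.47 2.2460

ρ = √(x²+y²) = √(0.159² + -1.402²) = 1.41099
φ = atan2(y, x) mod 360° = atan2(-1.402, 0.159) = 276.4702°
|p|² = ρ² + z² = 1.41099² + 1.462² = 4.12833
κ = 2ρ / |p|² = 2×1.41099 / 4.12833 = 0.68356
θ = 2·atan2(ρ, z) = 2·atan2(1.41099, 1.462) = 1.53529 rad
ℓ = θ/κ = 1.53529/0.68356 = 2.24601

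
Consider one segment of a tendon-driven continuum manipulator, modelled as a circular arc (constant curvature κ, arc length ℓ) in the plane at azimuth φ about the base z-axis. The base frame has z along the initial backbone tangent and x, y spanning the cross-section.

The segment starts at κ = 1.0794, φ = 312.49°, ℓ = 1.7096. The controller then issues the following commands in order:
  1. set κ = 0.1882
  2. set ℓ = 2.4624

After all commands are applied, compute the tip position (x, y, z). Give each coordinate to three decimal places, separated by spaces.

0.379 -0.413 2.375

initial: κ=1.0794, φ=312.49°, ℓ=1.7096
cmd 1: set κ=0.1882 → (κ,φ,ℓ)=(0.1882,312.49°,1.7096) → tip=(0.1842,-0.2011,1.6803)
cmd 2: set ℓ=2.4624 → (κ,φ,ℓ)=(0.1882,312.49°,2.4624) → tip=(0.3785,-0.4133,2.3752)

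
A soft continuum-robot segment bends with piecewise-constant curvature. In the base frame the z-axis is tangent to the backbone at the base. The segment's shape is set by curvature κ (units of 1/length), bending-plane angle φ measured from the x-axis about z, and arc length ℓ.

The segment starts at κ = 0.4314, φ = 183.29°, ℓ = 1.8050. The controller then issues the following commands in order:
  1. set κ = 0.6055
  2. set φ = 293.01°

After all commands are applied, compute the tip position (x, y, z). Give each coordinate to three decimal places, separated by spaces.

initial: κ=0.4314, φ=183.29°, ℓ=1.8050
cmd 1: set κ=0.6055 → (κ,φ,ℓ)=(0.6055,183.29°,1.8050) → tip=(-0.8905,-0.0512,1.4665)
cmd 2: set φ=293.01° → (κ,φ,ℓ)=(0.6055,293.01°,1.8050) → tip=(0.3487,-0.8210,1.4665)

0.349 -0.821 1.467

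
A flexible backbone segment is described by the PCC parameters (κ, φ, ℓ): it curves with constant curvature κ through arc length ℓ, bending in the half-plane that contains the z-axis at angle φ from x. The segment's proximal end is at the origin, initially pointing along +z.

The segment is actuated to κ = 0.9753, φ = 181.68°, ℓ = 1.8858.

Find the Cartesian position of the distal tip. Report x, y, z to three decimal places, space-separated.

-1.297 -0.038 0.989

θ = κ·ℓ = 0.9753 × 1.8858 = 1.83922 rad
ρ = (1 − cos θ)/κ = (1 − -0.26521)/0.9753 = 1.29725
z = sin θ / κ = 0.96419/0.9753 = 0.98861
x = ρ cos φ = 1.29725 × cos(181.68°) = -1.29670
y = ρ sin φ = 1.29725 × sin(181.68°) = -0.03803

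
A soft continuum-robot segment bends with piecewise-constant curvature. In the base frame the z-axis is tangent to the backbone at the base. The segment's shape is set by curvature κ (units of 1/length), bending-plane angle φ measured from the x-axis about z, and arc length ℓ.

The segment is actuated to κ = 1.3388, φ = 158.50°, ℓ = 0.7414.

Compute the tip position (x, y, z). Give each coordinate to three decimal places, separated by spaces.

-0.315 0.124 0.626

θ = κ·ℓ = 1.3388 × 0.7414 = 0.99259 rad
ρ = (1 − cos θ)/κ = (1 − 0.54653)/1.3388 = 0.33872
z = sin θ / κ = 0.83744/1.3388 = 0.62552
x = ρ cos φ = 0.33872 × cos(158.50°) = -0.31515
y = ρ sin φ = 0.33872 × sin(158.50°) = 0.12414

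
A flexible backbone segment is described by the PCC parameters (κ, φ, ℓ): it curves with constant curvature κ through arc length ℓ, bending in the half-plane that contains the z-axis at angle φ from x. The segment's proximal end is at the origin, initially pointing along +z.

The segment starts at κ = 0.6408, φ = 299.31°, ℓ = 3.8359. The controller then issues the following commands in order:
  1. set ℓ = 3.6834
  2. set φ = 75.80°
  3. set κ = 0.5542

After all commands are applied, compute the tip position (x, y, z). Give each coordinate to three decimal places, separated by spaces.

0.643 2.542 1.608

initial: κ=0.6408, φ=299.31°, ℓ=3.8359
cmd 1: set ℓ=3.6834 → (κ,φ,ℓ)=(0.6408,299.31°,3.6834) → tip=(1.3064,-2.3270,1.0989)
cmd 2: set φ=75.80° → (κ,φ,ℓ)=(0.6408,75.80°,3.6834) → tip=(0.6546,2.5870,1.0989)
cmd 3: set κ=0.5542 → (κ,φ,ℓ)=(0.5542,75.80°,3.6834) → tip=(0.6433,2.5423,1.6083)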